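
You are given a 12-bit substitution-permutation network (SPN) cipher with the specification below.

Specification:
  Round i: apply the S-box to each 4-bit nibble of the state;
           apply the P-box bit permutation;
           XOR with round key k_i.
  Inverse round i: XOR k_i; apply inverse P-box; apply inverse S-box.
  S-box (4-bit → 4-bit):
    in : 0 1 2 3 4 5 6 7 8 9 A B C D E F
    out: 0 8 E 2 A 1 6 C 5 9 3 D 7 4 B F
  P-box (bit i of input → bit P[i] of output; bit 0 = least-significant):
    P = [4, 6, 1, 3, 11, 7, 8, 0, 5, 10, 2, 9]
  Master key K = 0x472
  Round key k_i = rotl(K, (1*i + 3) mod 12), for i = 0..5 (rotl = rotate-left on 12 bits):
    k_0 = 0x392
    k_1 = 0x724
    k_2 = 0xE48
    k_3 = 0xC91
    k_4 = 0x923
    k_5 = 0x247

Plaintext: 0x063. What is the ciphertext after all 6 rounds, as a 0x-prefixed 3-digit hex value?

s_0 = plaintext = 0x063
s_1 = Round(s_0, k_0) = 0x252
s_2 = Round(s_1, k_1) = 0x96A
s_3 = Round(s_2, k_2) = 0xDB8
s_4 = Round(s_3, k_3) = 0x586
s_5 = Round(s_4, k_4) = 0x041
s_6 = Round(s_5, k_5) = 0x2CE

0x2CE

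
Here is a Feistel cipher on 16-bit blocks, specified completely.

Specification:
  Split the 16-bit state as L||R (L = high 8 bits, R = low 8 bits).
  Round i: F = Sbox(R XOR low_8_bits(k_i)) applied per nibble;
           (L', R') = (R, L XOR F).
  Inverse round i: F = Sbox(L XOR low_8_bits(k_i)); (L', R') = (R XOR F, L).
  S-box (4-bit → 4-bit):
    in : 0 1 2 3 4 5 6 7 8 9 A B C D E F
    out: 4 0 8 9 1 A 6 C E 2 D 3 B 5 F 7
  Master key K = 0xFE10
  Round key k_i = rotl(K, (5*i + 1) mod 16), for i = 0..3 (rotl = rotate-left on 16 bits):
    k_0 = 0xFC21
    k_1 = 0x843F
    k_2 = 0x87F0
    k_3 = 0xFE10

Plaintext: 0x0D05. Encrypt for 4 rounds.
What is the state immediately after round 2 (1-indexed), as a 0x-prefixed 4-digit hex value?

0x8C3C

s_0 = plaintext = 0x0D05
s_1 = Round(s_0, k_0) = 0x058C
s_2 = Round(s_1, k_1) = 0x8C3C
s_3 = Round(s_2, k_2) = 0x3C37
s_4 = Round(s_3, k_3) = 0x37B0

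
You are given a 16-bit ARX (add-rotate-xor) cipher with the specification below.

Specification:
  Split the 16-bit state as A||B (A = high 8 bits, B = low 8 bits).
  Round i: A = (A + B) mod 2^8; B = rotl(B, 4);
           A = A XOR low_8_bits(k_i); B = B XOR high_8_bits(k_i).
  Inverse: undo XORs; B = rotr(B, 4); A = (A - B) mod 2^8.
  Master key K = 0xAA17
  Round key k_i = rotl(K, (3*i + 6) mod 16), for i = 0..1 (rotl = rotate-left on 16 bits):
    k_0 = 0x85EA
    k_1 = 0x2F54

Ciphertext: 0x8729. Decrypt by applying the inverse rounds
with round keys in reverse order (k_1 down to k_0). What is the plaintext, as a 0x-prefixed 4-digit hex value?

s_0 = ciphertext = 0x8729
s_1 = InvRound(s_0, k_1) = 0x7360
s_2 = InvRound(s_1, k_0) = 0x3B5E

0x3B5E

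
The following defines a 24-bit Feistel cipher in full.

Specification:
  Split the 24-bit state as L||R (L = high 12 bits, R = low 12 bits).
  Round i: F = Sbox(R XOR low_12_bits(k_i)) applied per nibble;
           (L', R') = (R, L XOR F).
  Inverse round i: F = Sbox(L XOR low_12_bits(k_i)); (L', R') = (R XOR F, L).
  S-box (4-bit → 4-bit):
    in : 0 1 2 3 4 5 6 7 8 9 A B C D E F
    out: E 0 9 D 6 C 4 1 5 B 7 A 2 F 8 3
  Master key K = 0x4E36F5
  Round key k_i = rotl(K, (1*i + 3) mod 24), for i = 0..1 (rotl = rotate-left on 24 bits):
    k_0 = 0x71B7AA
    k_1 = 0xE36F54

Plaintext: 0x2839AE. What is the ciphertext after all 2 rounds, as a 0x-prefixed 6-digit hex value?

0xA6557E

s_0 = plaintext = 0x2839AE
s_1 = Round(s_0, k_0) = 0x9AEA65
s_2 = Round(s_1, k_1) = 0xA6557E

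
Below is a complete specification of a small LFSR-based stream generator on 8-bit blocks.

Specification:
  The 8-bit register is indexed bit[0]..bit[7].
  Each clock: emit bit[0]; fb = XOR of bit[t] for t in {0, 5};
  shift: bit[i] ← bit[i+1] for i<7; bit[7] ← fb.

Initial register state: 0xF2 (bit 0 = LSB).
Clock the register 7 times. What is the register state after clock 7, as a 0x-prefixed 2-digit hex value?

0x3B

reg_0 = 0xF2
clock 1: out=0, reg = 0xF9
clock 2: out=1, reg = 0x7C
clock 3: out=0, reg = 0xBE
clock 4: out=0, reg = 0xDF
clock 5: out=1, reg = 0xEF
clock 6: out=1, reg = 0x77
clock 7: out=1, reg = 0x3B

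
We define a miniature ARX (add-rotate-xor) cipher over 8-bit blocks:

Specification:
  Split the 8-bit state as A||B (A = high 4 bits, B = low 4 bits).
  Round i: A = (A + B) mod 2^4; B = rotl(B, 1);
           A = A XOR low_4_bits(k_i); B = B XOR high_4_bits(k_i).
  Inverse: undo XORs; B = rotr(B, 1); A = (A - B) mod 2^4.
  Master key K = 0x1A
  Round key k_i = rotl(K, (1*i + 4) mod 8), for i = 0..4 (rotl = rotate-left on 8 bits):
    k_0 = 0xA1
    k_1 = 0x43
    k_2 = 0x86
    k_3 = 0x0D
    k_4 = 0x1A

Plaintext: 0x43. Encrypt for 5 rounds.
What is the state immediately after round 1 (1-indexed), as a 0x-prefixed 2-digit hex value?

s_0 = plaintext = 0x43
s_1 = Round(s_0, k_0) = 0x6C
s_2 = Round(s_1, k_1) = 0x1D
s_3 = Round(s_2, k_2) = 0x83
s_4 = Round(s_3, k_3) = 0x66
s_5 = Round(s_4, k_4) = 0x6D

0x6C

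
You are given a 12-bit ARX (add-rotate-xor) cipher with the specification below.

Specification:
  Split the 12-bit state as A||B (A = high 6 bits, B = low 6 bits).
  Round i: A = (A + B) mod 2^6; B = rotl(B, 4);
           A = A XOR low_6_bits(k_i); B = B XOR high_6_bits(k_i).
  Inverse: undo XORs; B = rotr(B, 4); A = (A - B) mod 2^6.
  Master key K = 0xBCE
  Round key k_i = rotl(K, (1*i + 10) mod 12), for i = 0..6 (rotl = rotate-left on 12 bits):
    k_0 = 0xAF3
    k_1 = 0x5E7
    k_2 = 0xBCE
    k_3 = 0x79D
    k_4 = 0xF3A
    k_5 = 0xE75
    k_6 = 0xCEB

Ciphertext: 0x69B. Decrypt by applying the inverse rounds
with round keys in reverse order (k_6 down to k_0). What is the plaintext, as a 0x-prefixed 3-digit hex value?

0xF19

s_0 = ciphertext = 0x69B
s_1 = InvRound(s_0, k_6) = 0x3E2
s_2 = InvRound(s_1, k_5) = 0x36D
s_3 = InvRound(s_2, k_4) = 0xC85
s_4 = InvRound(s_3, k_3) = 0x0AD
s_5 = InvRound(s_4, k_2) = 0x108
s_6 = InvRound(s_5, k_1) = 0x9BD
s_7 = InvRound(s_6, k_0) = 0xF19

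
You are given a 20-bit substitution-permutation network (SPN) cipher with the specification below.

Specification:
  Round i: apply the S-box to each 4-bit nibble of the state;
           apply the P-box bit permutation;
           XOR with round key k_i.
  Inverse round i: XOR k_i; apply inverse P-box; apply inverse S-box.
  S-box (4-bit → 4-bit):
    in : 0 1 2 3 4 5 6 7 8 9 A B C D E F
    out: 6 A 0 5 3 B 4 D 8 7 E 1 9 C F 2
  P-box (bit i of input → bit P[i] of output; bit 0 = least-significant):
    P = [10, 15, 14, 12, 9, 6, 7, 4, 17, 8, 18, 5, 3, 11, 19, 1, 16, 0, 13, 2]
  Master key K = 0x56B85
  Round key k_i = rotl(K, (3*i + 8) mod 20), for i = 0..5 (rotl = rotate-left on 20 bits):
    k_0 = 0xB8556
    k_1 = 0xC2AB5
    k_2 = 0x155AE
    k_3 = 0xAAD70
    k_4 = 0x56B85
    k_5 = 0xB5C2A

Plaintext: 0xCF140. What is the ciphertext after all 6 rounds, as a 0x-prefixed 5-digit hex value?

0xA76CA

s_0 = plaintext = 0xCF140
s_1 = Round(s_0, k_0) = 0xA4E32
s_2 = Round(s_1, k_1) = 0xA0118
s_3 = Round(s_2, k_2) = 0x96CDB
s_4 = Round(s_3, k_3) = 0x189C1
s_5 = Round(s_4, k_4) = 0x3F892
s_6 = Round(s_5, k_5) = 0xA76CA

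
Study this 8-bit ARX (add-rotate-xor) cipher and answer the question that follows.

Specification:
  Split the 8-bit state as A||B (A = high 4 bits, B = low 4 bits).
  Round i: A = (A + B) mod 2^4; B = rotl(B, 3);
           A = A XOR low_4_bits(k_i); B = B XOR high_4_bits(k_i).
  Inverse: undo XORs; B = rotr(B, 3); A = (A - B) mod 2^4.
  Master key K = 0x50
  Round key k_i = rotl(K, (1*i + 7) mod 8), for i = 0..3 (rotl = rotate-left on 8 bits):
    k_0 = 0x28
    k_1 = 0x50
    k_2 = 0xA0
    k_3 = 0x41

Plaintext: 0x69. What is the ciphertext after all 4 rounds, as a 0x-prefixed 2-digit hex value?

0x39

s_0 = plaintext = 0x69
s_1 = Round(s_0, k_0) = 0x7E
s_2 = Round(s_1, k_1) = 0x52
s_3 = Round(s_2, k_2) = 0x7B
s_4 = Round(s_3, k_3) = 0x39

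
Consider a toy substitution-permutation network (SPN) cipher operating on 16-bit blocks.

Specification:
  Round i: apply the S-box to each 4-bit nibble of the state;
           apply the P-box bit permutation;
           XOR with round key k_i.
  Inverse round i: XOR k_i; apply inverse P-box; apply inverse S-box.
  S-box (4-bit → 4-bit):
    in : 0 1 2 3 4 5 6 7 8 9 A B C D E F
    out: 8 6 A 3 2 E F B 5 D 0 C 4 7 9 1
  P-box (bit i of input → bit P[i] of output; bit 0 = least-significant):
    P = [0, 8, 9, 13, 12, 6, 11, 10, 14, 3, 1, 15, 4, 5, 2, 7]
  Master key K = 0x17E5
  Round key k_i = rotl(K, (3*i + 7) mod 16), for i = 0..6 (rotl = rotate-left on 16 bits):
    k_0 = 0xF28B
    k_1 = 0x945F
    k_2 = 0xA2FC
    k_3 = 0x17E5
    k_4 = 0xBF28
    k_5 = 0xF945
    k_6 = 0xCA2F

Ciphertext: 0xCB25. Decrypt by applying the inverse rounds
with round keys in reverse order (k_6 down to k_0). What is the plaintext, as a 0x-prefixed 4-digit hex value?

0x25A5

s_0 = ciphertext = 0xCB25
s_1 = InvRound(s_0, k_6) = 0xA1A4
s_2 = InvRound(s_1, k_5) = 0x2FDF
s_3 = InvRound(s_2, k_4) = 0x6B3F
s_4 = InvRound(s_3, k_3) = 0xED60
s_5 = InvRound(s_4, k_2) = 0x93B1
s_6 = InvRound(s_5, k_1) = 0x5121
s_7 = InvRound(s_6, k_0) = 0x25A5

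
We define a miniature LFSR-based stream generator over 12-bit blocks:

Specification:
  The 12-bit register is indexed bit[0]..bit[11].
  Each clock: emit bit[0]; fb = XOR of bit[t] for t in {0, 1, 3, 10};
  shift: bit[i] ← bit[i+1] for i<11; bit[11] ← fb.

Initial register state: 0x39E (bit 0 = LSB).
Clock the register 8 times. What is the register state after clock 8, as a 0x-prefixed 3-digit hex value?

reg_0 = 0x39E
clock 1: out=0, reg = 0x1CF
clock 2: out=1, reg = 0x8E7
clock 3: out=1, reg = 0x473
clock 4: out=1, reg = 0xA39
clock 5: out=1, reg = 0x51C
clock 6: out=0, reg = 0x28E
clock 7: out=0, reg = 0x147
clock 8: out=1, reg = 0x0A3

0x0A3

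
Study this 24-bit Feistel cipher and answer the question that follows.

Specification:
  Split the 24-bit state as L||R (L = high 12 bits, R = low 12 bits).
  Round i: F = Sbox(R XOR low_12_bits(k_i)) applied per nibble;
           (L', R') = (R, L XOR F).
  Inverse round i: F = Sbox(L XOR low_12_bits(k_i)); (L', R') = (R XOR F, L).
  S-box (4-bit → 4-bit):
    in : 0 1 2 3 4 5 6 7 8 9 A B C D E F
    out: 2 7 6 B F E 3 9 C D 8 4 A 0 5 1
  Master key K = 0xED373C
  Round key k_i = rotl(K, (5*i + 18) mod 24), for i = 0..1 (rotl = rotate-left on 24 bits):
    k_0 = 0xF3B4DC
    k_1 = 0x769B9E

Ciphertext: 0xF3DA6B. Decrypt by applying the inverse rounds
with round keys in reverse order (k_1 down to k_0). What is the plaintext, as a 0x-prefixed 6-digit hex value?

0x8875E0

s_0 = ciphertext = 0xF3DA6B
s_1 = InvRound(s_0, k_1) = 0x5E0F3D
s_2 = InvRound(s_1, k_0) = 0x8875E0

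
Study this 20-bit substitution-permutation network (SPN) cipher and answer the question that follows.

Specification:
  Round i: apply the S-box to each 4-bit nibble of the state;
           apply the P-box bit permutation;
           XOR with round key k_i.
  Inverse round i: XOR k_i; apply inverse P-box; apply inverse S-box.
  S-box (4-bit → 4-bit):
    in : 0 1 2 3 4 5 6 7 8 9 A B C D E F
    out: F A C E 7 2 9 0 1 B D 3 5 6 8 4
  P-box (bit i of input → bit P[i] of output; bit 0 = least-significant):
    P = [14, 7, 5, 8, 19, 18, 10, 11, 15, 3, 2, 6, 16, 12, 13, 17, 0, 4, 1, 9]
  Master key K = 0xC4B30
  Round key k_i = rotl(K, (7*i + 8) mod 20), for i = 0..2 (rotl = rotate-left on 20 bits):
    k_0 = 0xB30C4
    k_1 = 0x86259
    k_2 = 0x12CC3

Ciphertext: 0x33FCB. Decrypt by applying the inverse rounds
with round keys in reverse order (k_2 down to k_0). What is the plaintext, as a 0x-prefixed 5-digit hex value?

s_0 = ciphertext = 0x33FCB
s_1 = InvRound(s_0, k_2) = 0xE157E
s_2 = InvRound(s_1, k_1) = 0xA3FDA
s_3 = InvRound(s_2, k_0) = 0x38D2E

0x38D2E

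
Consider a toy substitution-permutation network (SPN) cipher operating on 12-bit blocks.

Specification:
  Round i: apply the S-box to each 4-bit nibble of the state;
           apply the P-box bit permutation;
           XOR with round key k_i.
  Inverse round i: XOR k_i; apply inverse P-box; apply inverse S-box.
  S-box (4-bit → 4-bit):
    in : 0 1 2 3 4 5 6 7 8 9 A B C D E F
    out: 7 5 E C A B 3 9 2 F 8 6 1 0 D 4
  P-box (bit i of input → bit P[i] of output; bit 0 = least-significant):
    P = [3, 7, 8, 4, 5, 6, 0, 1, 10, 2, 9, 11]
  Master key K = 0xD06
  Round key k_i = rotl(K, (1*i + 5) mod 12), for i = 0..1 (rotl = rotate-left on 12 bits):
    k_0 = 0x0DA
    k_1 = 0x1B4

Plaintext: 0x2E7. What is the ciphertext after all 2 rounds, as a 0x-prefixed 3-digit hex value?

s_0 = plaintext = 0x2E7
s_1 = Round(s_0, k_0) = 0xAE5
s_2 = Round(s_1, k_1) = 0x90F

0x90F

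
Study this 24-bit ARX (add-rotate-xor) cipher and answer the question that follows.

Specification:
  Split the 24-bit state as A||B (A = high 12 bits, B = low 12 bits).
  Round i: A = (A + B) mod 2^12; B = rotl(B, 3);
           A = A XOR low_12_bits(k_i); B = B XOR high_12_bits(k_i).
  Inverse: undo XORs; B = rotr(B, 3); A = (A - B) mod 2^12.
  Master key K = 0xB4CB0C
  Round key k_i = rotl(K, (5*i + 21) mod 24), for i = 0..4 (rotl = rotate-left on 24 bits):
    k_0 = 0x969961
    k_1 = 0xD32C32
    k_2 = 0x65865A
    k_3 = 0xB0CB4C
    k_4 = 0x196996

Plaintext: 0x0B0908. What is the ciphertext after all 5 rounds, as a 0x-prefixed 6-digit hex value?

0x8E6B61

s_0 = plaintext = 0x0B0908
s_1 = Round(s_0, k_0) = 0x0D912D
s_2 = Round(s_1, k_1) = 0xE3445A
s_3 = Round(s_2, k_2) = 0x4D448A
s_4 = Round(s_3, k_3) = 0x212F5E
s_5 = Round(s_4, k_4) = 0x8E6B61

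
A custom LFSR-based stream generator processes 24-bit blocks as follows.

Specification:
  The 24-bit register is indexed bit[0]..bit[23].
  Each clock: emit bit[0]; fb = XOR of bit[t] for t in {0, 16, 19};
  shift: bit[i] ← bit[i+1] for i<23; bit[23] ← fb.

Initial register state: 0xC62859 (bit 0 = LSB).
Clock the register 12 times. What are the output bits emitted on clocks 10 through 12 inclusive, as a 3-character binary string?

001

reg_0 = 0xC62859
clock 1: out=1, reg = 0xE3142C
clock 2: out=0, reg = 0xF18A16
clock 3: out=0, reg = 0xF8C50B
clock 4: out=1, reg = 0x7C6285
clock 5: out=1, reg = 0x3E3142
clock 6: out=0, reg = 0x9F18A1
clock 7: out=1, reg = 0xCF8C50
clock 8: out=0, reg = 0x67C628
clock 9: out=0, reg = 0xB3E314
clock 10: out=0, reg = 0xD9F18A
clock 11: out=0, reg = 0x6CF8C5
clock 12: out=1, reg = 0x367C62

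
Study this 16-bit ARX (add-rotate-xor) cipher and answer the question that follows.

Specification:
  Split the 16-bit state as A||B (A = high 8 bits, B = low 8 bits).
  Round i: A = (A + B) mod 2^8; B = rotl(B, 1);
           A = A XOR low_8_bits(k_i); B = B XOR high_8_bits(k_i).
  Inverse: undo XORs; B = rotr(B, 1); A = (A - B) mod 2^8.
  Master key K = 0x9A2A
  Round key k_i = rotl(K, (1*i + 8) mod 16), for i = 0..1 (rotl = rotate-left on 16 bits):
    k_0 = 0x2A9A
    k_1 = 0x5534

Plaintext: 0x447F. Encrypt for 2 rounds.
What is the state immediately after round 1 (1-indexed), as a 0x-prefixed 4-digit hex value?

0x59D4

s_0 = plaintext = 0x447F
s_1 = Round(s_0, k_0) = 0x59D4
s_2 = Round(s_1, k_1) = 0x19FC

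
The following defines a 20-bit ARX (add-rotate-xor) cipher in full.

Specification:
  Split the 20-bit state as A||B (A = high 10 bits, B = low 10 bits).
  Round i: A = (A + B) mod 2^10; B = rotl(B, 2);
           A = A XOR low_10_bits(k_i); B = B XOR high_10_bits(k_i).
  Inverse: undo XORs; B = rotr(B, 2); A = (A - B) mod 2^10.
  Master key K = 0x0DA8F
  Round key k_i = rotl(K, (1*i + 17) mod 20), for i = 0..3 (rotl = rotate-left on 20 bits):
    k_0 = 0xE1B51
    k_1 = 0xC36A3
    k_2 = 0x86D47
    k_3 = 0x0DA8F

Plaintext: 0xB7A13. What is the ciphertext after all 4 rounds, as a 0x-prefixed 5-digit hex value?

s_0 = plaintext = 0xB7A13
s_1 = Round(s_0, k_0) = 0xE83C8
s_2 = Round(s_1, k_1) = 0x72C2E
s_3 = Round(s_2, k_2) = 0x2FAA3
s_4 = Round(s_3, k_3) = 0x7BAB8

0x7BAB8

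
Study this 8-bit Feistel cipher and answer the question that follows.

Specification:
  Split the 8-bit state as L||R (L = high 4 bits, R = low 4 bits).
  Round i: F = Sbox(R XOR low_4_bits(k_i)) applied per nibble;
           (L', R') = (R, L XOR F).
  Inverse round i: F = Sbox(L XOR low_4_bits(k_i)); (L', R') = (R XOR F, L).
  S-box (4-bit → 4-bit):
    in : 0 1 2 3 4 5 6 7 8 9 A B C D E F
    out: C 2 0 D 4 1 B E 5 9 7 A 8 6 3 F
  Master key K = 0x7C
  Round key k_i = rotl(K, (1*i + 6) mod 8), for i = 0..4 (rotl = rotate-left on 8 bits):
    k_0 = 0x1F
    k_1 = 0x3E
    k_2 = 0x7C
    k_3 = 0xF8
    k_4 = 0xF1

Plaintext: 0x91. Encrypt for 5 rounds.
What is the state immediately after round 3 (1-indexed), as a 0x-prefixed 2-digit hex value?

s_0 = plaintext = 0x91
s_1 = Round(s_0, k_0) = 0x1A
s_2 = Round(s_1, k_1) = 0xA5
s_3 = Round(s_2, k_2) = 0x53
s_4 = Round(s_3, k_3) = 0x3F
s_5 = Round(s_4, k_4) = 0xF0

0x53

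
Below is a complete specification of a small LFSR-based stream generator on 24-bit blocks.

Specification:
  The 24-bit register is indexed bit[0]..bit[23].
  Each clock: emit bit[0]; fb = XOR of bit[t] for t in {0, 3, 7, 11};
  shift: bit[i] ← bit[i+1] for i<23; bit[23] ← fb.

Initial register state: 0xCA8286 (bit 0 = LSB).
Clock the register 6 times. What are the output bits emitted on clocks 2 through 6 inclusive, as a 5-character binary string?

11000

reg_0 = 0xCA8286
clock 1: out=0, reg = 0xE54143
clock 2: out=1, reg = 0xF2A0A1
clock 3: out=1, reg = 0x795050
clock 4: out=0, reg = 0x3CA828
clock 5: out=0, reg = 0x1E5414
clock 6: out=0, reg = 0x0F2A0A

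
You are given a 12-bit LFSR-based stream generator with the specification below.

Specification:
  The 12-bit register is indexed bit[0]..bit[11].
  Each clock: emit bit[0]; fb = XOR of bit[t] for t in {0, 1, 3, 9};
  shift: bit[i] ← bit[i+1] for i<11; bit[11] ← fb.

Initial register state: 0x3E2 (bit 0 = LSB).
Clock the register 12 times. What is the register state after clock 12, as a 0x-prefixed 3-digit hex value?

reg_0 = 0x3E2
clock 1: out=0, reg = 0x1F1
clock 2: out=1, reg = 0x8F8
clock 3: out=0, reg = 0xC7C
clock 4: out=0, reg = 0xE3E
clock 5: out=0, reg = 0xF1F
clock 6: out=1, reg = 0x78F
clock 7: out=1, reg = 0x3C7
clock 8: out=1, reg = 0x9E3
clock 9: out=1, reg = 0x4F1
clock 10: out=1, reg = 0xA78
clock 11: out=0, reg = 0x53C
clock 12: out=0, reg = 0xA9E

0xA9E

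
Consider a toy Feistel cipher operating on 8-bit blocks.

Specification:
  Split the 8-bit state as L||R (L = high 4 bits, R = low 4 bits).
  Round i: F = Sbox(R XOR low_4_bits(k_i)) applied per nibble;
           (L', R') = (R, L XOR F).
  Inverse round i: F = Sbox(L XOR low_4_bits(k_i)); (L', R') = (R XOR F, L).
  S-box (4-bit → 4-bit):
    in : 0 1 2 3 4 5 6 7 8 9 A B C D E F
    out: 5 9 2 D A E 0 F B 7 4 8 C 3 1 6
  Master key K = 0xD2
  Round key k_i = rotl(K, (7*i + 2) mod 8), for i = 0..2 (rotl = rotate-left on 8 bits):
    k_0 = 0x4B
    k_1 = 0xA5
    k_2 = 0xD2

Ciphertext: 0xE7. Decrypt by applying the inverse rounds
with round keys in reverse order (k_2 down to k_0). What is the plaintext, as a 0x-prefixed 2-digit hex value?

s_0 = ciphertext = 0xE7
s_1 = InvRound(s_0, k_2) = 0xBE
s_2 = InvRound(s_1, k_1) = 0xFB
s_3 = InvRound(s_2, k_0) = 0x1F

0x1F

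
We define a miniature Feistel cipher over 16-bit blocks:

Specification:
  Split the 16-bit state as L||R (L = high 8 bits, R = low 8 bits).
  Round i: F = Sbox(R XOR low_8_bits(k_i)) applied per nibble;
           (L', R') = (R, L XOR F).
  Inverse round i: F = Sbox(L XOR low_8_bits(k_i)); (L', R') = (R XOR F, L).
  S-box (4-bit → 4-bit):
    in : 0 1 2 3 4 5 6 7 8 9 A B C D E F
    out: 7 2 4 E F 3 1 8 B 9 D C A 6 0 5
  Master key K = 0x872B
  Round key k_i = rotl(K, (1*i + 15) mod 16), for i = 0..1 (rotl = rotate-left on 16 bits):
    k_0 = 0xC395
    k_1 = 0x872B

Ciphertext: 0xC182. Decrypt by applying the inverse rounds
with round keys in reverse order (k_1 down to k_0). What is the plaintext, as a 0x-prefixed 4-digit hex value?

0xEC8F

s_0 = ciphertext = 0xC182
s_1 = InvRound(s_0, k_1) = 0x8FC1
s_2 = InvRound(s_1, k_0) = 0xEC8F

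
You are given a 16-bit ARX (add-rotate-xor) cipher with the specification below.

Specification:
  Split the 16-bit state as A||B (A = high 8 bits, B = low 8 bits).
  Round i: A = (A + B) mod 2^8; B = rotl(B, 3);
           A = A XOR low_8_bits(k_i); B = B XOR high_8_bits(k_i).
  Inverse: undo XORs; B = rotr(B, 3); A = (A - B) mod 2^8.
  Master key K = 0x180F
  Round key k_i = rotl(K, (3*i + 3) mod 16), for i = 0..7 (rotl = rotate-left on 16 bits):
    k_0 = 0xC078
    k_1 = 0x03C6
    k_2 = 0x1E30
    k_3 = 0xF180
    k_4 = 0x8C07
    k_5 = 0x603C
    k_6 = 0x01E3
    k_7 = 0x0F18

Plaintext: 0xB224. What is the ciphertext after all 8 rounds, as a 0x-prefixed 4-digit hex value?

s_0 = plaintext = 0xB224
s_1 = Round(s_0, k_0) = 0xAEE1
s_2 = Round(s_1, k_1) = 0x490C
s_3 = Round(s_2, k_2) = 0x657E
s_4 = Round(s_3, k_3) = 0x6302
s_5 = Round(s_4, k_4) = 0x629C
s_6 = Round(s_5, k_5) = 0xC284
s_7 = Round(s_6, k_6) = 0xA525
s_8 = Round(s_7, k_7) = 0xD226

0xD226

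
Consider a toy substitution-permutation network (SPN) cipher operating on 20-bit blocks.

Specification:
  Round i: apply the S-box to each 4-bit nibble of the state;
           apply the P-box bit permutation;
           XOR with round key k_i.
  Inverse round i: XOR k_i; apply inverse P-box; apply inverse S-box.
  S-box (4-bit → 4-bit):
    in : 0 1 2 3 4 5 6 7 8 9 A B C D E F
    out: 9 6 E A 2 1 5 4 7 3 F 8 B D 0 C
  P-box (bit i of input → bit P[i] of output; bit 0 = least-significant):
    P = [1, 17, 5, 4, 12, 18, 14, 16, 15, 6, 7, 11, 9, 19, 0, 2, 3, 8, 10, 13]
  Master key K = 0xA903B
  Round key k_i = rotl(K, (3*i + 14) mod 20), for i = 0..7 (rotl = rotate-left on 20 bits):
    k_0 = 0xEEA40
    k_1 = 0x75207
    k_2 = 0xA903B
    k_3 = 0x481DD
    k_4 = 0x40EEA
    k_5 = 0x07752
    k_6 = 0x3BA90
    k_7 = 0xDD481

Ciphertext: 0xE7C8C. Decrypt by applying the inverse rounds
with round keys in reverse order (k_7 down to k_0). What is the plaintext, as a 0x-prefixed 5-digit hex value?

s_0 = ciphertext = 0xE7C8C
s_1 = InvRound(s_0, k_7) = 0x0F0B4
s_2 = InvRound(s_1, k_6) = 0xE0BF1
s_3 = InvRound(s_2, k_5) = 0xF1F88
s_4 = InvRound(s_3, k_4) = 0x44408
s_5 = InvRound(s_4, k_3) = 0x1F87B
s_6 = InvRound(s_5, k_2) = 0xB43F4
s_7 = InvRound(s_6, k_1) = 0x4119D
s_8 = InvRound(s_7, k_0) = 0xCAA63

0xCAA63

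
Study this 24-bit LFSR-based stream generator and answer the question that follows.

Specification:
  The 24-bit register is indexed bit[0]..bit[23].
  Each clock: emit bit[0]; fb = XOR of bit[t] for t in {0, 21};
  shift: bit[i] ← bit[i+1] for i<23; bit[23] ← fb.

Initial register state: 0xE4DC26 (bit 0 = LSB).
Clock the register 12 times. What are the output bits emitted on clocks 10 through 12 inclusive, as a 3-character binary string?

reg_0 = 0xE4DC26
clock 1: out=0, reg = 0xF26E13
clock 2: out=1, reg = 0x793709
clock 3: out=1, reg = 0x3C9B84
clock 4: out=0, reg = 0x9E4DC2
clock 5: out=0, reg = 0x4F26E1
clock 6: out=1, reg = 0xA79370
clock 7: out=0, reg = 0xD3C9B8
clock 8: out=0, reg = 0x69E4DC
clock 9: out=0, reg = 0xB4F26E
clock 10: out=0, reg = 0xDA7937
clock 11: out=1, reg = 0xED3C9B
clock 12: out=1, reg = 0x769E4D

011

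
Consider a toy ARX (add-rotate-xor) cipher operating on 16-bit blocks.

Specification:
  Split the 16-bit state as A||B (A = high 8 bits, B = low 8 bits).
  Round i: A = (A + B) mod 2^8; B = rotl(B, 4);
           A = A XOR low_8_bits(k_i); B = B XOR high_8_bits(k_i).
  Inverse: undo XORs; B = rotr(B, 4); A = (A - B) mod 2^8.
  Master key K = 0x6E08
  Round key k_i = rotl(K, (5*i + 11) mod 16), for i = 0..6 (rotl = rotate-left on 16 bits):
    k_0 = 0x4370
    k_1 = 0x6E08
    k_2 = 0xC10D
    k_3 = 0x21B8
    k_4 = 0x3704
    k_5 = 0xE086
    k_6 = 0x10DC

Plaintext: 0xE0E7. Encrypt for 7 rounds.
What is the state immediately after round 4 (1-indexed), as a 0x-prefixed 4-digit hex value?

s_0 = plaintext = 0xE0E7
s_1 = Round(s_0, k_0) = 0xB73D
s_2 = Round(s_1, k_1) = 0xFCBD
s_3 = Round(s_2, k_2) = 0xB41A
s_4 = Round(s_3, k_3) = 0x7680
s_5 = Round(s_4, k_4) = 0xF23F
s_6 = Round(s_5, k_5) = 0xB713
s_7 = Round(s_6, k_6) = 0x1621

0x7680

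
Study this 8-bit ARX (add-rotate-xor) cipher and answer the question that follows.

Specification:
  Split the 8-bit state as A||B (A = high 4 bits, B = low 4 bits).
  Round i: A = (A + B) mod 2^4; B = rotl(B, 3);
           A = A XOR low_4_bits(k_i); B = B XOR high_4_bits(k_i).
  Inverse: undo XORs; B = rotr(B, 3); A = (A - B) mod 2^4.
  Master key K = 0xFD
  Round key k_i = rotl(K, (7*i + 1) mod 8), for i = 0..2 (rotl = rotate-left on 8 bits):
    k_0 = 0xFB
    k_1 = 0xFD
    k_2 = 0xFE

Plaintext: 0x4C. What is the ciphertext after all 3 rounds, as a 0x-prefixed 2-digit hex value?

0x26

s_0 = plaintext = 0x4C
s_1 = Round(s_0, k_0) = 0xB9
s_2 = Round(s_1, k_1) = 0x93
s_3 = Round(s_2, k_2) = 0x26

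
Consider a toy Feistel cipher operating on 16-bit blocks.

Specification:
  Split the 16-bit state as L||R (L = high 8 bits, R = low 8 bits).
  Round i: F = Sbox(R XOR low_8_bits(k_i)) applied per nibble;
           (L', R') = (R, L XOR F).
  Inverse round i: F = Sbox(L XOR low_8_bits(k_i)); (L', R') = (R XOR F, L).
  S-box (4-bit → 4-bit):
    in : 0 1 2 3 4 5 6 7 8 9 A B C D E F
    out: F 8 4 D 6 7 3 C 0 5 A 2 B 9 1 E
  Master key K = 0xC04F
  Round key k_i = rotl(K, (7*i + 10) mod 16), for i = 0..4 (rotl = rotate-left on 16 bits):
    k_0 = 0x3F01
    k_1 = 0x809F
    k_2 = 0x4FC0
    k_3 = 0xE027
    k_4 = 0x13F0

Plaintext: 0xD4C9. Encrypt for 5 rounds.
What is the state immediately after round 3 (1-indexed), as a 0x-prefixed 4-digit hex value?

s_0 = plaintext = 0xD4C9
s_1 = Round(s_0, k_0) = 0xC964
s_2 = Round(s_1, k_1) = 0x642B
s_3 = Round(s_2, k_2) = 0x2B76
s_4 = Round(s_3, k_3) = 0x7653
s_5 = Round(s_4, k_4) = 0x53DB

0x2B76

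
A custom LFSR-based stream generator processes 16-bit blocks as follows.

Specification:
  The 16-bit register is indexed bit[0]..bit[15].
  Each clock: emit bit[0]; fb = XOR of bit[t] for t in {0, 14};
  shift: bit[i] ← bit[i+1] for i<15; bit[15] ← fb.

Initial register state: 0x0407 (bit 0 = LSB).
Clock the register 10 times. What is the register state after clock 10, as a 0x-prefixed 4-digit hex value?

reg_0 = 0x0407
clock 1: out=1, reg = 0x8203
clock 2: out=1, reg = 0xC101
clock 3: out=1, reg = 0x6080
clock 4: out=0, reg = 0xB040
clock 5: out=0, reg = 0x5820
clock 6: out=0, reg = 0xAC10
clock 7: out=0, reg = 0x5608
clock 8: out=0, reg = 0xAB04
clock 9: out=0, reg = 0x5582
clock 10: out=0, reg = 0xAAC1

0xAAC1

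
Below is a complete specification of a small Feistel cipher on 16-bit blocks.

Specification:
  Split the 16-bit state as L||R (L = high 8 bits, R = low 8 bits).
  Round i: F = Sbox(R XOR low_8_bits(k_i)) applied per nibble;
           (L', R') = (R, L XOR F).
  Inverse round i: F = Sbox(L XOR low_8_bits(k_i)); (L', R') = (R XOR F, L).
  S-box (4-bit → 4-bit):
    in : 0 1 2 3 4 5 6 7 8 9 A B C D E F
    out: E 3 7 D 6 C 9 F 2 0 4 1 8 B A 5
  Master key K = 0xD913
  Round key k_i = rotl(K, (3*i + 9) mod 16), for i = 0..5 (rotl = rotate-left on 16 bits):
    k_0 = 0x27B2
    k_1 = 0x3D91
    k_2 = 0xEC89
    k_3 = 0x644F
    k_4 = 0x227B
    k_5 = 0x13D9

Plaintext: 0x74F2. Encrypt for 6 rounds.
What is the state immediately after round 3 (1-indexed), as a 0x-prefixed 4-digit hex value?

s_0 = plaintext = 0x74F2
s_1 = Round(s_0, k_0) = 0xF21A
s_2 = Round(s_1, k_1) = 0x1AD3
s_3 = Round(s_2, k_2) = 0xD3DE
s_4 = Round(s_3, k_3) = 0xDED0
s_5 = Round(s_4, k_4) = 0xD09F
s_6 = Round(s_5, k_5) = 0x9FB9

0xD3DE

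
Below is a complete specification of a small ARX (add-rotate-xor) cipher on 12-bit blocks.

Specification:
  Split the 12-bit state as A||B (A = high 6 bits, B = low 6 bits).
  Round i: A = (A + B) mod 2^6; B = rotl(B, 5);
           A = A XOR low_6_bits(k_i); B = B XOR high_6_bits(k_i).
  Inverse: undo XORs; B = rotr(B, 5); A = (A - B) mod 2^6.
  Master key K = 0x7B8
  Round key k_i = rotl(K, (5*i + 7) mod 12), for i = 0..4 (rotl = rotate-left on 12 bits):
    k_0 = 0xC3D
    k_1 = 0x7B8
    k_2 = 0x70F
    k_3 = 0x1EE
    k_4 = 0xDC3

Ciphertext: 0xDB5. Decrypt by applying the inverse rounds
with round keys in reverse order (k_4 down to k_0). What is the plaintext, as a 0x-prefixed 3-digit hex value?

0xB4B

s_0 = ciphertext = 0xDB5
s_1 = InvRound(s_0, k_4) = 0xC44
s_2 = InvRound(s_1, k_3) = 0x646
s_3 = InvRound(s_2, k_2) = 0x8B4
s_4 = InvRound(s_3, k_1) = 0x155
s_5 = InvRound(s_4, k_0) = 0xB4B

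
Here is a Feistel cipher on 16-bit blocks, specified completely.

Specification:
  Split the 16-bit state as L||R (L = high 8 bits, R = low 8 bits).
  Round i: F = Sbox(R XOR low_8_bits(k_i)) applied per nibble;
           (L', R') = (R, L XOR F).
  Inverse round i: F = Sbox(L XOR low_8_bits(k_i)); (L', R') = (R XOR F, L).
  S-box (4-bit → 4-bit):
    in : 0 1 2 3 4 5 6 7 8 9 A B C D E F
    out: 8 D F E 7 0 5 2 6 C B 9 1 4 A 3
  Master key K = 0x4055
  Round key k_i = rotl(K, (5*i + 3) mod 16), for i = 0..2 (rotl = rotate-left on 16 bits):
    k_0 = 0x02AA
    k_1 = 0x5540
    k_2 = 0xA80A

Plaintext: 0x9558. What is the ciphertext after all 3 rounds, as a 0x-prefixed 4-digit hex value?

s_0 = plaintext = 0x9558
s_1 = Round(s_0, k_0) = 0x58AA
s_2 = Round(s_1, k_1) = 0xAAF3
s_3 = Round(s_2, k_2) = 0xF396

0xF396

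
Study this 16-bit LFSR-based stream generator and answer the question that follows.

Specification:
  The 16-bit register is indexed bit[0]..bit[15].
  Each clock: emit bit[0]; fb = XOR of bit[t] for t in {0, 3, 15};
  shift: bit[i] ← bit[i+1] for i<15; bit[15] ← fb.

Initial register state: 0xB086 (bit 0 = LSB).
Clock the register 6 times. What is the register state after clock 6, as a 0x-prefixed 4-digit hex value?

reg_0 = 0xB086
clock 1: out=0, reg = 0xD843
clock 2: out=1, reg = 0x6C21
clock 3: out=1, reg = 0xB610
clock 4: out=0, reg = 0xDB08
clock 5: out=0, reg = 0x6D84
clock 6: out=0, reg = 0x36C2

0x36C2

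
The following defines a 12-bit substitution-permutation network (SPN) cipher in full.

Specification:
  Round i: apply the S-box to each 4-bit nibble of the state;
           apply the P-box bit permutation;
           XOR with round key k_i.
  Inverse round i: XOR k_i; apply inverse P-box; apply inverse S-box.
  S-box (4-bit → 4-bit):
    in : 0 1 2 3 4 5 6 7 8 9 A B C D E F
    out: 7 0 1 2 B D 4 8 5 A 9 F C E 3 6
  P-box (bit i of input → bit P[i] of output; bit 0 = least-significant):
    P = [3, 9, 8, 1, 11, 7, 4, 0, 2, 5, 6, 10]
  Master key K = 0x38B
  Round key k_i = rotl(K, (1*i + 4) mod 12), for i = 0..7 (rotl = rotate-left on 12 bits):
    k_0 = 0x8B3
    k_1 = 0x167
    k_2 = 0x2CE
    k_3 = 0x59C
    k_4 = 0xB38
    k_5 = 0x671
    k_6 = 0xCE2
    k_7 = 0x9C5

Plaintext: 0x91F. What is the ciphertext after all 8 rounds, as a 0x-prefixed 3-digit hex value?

0x1F5

s_0 = plaintext = 0x91F
s_1 = Round(s_0, k_0) = 0xF93
s_2 = Round(s_1, k_1) = 0x386
s_3 = Round(s_2, k_2) = 0xBFE
s_4 = Round(s_3, k_3) = 0x360
s_5 = Round(s_4, k_4) = 0x800
s_6 = Round(s_5, k_5) = 0xDAD
s_7 = Round(s_6, k_6) = 0x381
s_8 = Round(s_7, k_7) = 0x1F5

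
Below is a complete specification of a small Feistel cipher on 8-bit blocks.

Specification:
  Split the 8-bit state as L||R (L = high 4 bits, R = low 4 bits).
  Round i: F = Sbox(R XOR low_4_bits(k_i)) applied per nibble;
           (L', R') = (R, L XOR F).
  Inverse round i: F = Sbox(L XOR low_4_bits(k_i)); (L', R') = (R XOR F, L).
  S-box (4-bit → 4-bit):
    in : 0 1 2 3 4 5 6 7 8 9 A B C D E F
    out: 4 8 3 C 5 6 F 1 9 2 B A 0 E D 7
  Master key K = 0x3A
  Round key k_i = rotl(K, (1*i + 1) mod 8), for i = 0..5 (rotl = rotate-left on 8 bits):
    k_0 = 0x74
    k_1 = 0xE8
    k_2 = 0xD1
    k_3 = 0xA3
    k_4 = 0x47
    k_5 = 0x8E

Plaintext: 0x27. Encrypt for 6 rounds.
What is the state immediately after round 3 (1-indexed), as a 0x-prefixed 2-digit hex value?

0x8C

s_0 = plaintext = 0x27
s_1 = Round(s_0, k_0) = 0x7E
s_2 = Round(s_1, k_1) = 0xE8
s_3 = Round(s_2, k_2) = 0x8C
s_4 = Round(s_3, k_3) = 0xCF
s_5 = Round(s_4, k_4) = 0xF5
s_6 = Round(s_5, k_5) = 0x55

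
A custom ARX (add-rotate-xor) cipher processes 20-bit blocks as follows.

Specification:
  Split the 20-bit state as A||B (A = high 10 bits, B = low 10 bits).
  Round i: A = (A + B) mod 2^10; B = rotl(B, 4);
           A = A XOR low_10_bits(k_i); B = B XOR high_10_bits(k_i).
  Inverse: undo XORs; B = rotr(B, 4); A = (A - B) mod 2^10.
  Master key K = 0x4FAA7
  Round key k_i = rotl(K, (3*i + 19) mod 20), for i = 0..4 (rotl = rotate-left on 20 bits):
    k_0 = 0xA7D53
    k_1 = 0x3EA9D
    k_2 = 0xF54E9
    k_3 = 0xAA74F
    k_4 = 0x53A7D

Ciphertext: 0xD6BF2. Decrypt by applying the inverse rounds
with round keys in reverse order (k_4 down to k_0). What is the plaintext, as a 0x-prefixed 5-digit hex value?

s_0 = ciphertext = 0xD6BF2
s_1 = InvRound(s_0, k_4) = 0x7F32B
s_2 = InvRound(s_1, k_3) = 0x86C98
s_3 = InvRound(s_2, k_2) = 0xDFB74
s_4 = InvRound(s_3, k_1) = 0x8AFB8
s_5 = InvRound(s_4, k_0) = 0x699D2

0x699D2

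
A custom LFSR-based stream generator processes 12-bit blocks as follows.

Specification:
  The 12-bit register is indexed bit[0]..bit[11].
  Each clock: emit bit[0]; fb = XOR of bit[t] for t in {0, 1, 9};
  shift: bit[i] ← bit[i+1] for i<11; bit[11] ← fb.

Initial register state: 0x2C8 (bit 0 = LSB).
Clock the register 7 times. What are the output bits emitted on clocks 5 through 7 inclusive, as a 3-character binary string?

001

reg_0 = 0x2C8
clock 1: out=0, reg = 0x964
clock 2: out=0, reg = 0x4B2
clock 3: out=0, reg = 0xA59
clock 4: out=1, reg = 0x52C
clock 5: out=0, reg = 0x296
clock 6: out=0, reg = 0x14B
clock 7: out=1, reg = 0x0A5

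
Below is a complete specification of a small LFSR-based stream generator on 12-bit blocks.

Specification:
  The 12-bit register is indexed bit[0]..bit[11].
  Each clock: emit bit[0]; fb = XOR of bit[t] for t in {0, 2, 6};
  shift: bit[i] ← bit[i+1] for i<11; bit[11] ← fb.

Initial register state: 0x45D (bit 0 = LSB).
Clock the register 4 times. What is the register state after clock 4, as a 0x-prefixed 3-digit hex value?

reg_0 = 0x45D
clock 1: out=1, reg = 0xA2E
clock 2: out=0, reg = 0xD17
clock 3: out=1, reg = 0x68B
clock 4: out=1, reg = 0xB45

0xB45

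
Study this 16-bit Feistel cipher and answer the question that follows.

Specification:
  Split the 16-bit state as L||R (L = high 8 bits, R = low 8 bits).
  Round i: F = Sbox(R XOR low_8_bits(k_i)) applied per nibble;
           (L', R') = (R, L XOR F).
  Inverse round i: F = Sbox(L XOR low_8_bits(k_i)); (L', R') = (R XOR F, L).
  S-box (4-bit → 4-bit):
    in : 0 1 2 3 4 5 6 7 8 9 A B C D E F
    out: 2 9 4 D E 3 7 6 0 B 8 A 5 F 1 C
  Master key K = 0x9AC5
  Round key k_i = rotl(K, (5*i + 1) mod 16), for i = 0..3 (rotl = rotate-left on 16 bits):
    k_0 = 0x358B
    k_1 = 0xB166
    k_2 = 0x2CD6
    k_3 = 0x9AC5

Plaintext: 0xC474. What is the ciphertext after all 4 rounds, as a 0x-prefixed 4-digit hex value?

s_0 = plaintext = 0xC474
s_1 = Round(s_0, k_0) = 0x7408
s_2 = Round(s_1, k_1) = 0x0805
s_3 = Round(s_2, k_2) = 0x05F5
s_4 = Round(s_3, k_3) = 0xF5D7

0xF5D7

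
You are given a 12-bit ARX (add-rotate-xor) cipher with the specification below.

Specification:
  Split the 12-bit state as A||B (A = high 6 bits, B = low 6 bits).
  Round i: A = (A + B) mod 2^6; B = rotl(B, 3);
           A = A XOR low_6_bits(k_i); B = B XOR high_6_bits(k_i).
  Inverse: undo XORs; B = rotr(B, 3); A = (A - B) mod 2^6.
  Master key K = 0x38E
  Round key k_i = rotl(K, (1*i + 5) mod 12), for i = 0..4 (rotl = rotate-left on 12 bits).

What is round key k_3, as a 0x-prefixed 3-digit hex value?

0xE38

K = 0x38E
k_0 = rotl(K, (1*0+5) mod 12) = rotl(K, 5) = 0x1C7
k_1 = rotl(K, (1*1+5) mod 12) = rotl(K, 6) = 0x38E
k_2 = rotl(K, (1*2+5) mod 12) = rotl(K, 7) = 0x71C
k_3 = rotl(K, (1*3+5) mod 12) = rotl(K, 8) = 0xE38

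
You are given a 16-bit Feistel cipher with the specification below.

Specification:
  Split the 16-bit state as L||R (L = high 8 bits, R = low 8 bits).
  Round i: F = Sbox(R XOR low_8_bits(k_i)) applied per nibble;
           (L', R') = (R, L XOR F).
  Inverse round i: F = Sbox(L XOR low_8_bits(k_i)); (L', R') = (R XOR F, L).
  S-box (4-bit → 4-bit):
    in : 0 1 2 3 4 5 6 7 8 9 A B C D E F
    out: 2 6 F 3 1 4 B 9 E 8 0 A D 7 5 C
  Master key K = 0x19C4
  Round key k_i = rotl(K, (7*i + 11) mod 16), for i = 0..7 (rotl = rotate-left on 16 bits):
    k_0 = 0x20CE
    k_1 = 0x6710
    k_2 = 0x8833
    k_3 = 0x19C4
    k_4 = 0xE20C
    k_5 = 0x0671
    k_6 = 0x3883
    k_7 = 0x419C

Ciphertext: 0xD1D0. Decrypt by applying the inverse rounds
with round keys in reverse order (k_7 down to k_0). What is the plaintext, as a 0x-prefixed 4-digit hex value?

0x91C4

s_0 = ciphertext = 0xD1D0
s_1 = InvRound(s_0, k_7) = 0xC7D1
s_2 = InvRound(s_1, k_6) = 0xC0C7
s_3 = InvRound(s_2, k_5) = 0x61C0
s_4 = InvRound(s_3, k_4) = 0x7761
s_5 = InvRound(s_4, k_3) = 0xC277
s_6 = InvRound(s_5, k_2) = 0xB1C2
s_7 = InvRound(s_6, k_1) = 0xC4B1
s_8 = InvRound(s_7, k_0) = 0x91C4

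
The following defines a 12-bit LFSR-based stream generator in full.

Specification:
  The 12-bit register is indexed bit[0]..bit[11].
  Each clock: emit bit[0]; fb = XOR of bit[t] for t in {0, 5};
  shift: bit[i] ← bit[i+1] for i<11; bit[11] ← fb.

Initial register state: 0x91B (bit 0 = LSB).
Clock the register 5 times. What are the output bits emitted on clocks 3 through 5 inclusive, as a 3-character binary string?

011

reg_0 = 0x91B
clock 1: out=1, reg = 0xC8D
clock 2: out=1, reg = 0xE46
clock 3: out=0, reg = 0x723
clock 4: out=1, reg = 0x391
clock 5: out=1, reg = 0x9C8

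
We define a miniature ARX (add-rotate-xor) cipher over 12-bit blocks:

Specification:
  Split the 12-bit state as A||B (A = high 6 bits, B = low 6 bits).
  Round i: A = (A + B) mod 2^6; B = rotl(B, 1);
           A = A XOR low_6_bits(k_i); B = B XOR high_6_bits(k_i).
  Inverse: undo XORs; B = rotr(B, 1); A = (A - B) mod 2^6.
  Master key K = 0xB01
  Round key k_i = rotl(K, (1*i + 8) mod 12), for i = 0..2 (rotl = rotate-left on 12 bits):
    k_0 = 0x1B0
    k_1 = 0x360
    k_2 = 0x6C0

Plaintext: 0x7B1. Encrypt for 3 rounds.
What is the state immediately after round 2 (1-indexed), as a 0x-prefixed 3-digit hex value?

0x106

s_0 = plaintext = 0x7B1
s_1 = Round(s_0, k_0) = 0xFE5
s_2 = Round(s_1, k_1) = 0x106
s_3 = Round(s_2, k_2) = 0x297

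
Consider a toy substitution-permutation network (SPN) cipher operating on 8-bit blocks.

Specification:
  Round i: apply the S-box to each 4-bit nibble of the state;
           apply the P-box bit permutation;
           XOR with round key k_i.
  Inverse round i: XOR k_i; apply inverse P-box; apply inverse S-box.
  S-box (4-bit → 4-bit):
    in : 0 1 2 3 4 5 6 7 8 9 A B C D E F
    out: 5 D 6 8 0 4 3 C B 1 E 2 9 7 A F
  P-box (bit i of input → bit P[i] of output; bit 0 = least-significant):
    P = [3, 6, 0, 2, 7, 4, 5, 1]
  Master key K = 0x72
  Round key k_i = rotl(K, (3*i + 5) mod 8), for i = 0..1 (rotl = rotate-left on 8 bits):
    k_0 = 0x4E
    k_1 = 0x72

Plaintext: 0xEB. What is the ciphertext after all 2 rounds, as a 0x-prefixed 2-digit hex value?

0xDC

s_0 = plaintext = 0xEB
s_1 = Round(s_0, k_0) = 0x1C
s_2 = Round(s_1, k_1) = 0xDC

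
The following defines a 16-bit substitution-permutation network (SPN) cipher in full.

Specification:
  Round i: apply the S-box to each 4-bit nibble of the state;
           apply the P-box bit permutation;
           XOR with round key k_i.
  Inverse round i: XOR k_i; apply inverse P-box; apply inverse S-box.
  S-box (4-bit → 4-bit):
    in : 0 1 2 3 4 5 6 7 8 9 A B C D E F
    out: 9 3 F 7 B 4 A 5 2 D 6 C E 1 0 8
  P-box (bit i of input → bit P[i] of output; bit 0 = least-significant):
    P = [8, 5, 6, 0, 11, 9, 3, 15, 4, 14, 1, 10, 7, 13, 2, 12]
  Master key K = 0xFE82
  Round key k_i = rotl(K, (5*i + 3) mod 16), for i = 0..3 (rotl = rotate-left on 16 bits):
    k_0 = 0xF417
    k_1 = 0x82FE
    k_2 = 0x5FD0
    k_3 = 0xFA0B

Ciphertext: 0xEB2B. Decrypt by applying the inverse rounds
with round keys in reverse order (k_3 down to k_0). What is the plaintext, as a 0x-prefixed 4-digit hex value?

0xFB31

s_0 = ciphertext = 0xEB2B
s_1 = InvRound(s_0, k_3) = 0xFEE1
s_2 = InvRound(s_1, k_2) = 0x8DF4
s_3 = InvRound(s_2, k_1) = 0xEB3D
s_4 = InvRound(s_3, k_0) = 0xFB31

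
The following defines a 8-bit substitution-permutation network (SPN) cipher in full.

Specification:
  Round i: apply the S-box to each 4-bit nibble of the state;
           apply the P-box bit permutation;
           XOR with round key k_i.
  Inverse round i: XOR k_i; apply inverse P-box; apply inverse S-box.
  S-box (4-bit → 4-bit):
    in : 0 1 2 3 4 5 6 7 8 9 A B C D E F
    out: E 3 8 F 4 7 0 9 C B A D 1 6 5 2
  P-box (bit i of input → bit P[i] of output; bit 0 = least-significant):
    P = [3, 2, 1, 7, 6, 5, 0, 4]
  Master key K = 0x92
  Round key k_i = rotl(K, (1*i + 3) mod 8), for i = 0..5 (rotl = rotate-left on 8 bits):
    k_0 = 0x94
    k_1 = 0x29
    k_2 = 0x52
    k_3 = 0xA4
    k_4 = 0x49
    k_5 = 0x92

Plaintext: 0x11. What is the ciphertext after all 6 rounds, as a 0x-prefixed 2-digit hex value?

s_0 = plaintext = 0x11
s_1 = Round(s_0, k_0) = 0xF8
s_2 = Round(s_1, k_1) = 0x8B
s_3 = Round(s_2, k_2) = 0xC9
s_4 = Round(s_3, k_3) = 0x68
s_5 = Round(s_4, k_4) = 0xCB
s_6 = Round(s_5, k_5) = 0x58

0x58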